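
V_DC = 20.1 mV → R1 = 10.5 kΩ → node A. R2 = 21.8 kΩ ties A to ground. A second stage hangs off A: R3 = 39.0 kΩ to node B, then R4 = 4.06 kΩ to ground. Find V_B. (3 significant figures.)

V_B ≈ 1.10 mV

Node A sees R2 in parallel with the series input of stage 2, R3 + R4 = 43.06 kΩ.
Effective lower resistance at A: R2 ‖ 43.06 = 14.47 kΩ.
V_A = 20.1 × 14.47/(10.5 + 14.47) = 11.65 mV.
Then the unloaded second divider: V_B = V_A × R4/(R3+R4) = 11.65 × 0.09429 = 1.098 mV.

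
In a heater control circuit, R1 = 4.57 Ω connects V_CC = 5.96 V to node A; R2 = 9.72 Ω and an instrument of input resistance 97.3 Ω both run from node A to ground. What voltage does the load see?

First combine the lower leg with the load: R2 ‖ R_L = 8.837 Ω.
Voltage divider with the loaded lower leg: V_out = 5.96 × 8.837/(4.57 + 8.837) = 5.96 × 0.6591 = 3.928 V.

V_out ≈ 3.93 V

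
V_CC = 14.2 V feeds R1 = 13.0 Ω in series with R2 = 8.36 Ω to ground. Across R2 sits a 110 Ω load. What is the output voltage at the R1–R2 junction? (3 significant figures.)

The load sits in parallel with R2, giving an effective lower resistance R2' = R2·R_L/(R2+R_L) = 7.770 Ω.
Then V_out = V_CC · R2'/(R1 + R2') = 14.2 × 7.770/20.77 = 5.312 V.

V_out ≈ 5.31 V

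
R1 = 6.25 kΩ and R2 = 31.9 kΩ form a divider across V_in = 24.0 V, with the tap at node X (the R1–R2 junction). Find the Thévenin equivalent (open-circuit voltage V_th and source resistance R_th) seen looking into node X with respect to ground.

V_th is the unloaded tap voltage: V_in · R2/(R1+R2) = 24.0 × 0.8362 = 20.07 V.
Looking into X with the source shorted: R_th = R1·R2/(R1+R2) = 6.250 × 31.9/38.15 = 5.226 kΩ.

V_th ≈ 20.1 V, R_th ≈ 5.23 kΩ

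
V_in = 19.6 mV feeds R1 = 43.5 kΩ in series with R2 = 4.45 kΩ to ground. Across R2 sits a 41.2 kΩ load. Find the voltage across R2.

V_out ≈ 1.66 mV

R2 ‖ R_L = (4.45 × 41.2)/(4.45 + 41.2) = 4.016 kΩ.
Then V_out = V_in · R2'/(R1 + R2') = 19.6 × 4.016/47.52 = 1.657 mV.
(Unloaded it would be 1.82 mV; the load pulls it down.)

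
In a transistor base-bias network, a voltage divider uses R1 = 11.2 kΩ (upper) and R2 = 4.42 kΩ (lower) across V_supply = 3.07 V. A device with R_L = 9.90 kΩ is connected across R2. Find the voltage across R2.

V_out ≈ 0.658 V

First combine the lower leg with the load: R2 ‖ R_L = 3.056 kΩ.
Then V_out = V_supply · R2'/(R1 + R2') = 3.07 × 3.056/14.26 = 0.6581 V.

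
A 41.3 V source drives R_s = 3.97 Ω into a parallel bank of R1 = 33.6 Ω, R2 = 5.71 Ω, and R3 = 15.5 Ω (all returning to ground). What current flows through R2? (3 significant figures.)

I ≈ 3.49 A

Equivalent of the parallel group: R_p = 3.712 Ω.
V_A = 41.3 × 3.712/7.682 = 19.96 V.
Branch current I = V_A/R2 = 19.96/5.71 = 3.495 A.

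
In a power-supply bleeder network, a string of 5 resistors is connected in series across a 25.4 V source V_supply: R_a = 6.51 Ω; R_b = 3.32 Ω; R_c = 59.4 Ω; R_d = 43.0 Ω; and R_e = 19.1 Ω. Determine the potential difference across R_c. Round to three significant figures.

V ≈ 11.5 V

Total series resistance ΣR = 6.51 + 3.32 + 59.4 + 43.0 + 19.1 = 131.3 Ω.
V = V_supply · R/ΣR = 25.4 × 0.4523 = 11.49 V.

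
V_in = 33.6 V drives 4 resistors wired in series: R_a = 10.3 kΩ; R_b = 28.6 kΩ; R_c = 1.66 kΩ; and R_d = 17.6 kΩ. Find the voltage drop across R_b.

Series total: ΣR = 10.3 + 28.6 + 1.66 + 17.6 = 58.16 kΩ.
Voltage divider: V = V_in · (28.60 / 58.16) = 33.6 × 0.4917 = 16.52 V.

V ≈ 16.5 V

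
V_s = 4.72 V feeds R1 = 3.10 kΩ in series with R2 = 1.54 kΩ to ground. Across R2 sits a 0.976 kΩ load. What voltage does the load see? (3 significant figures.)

V_out ≈ 0.763 V

The load sits in parallel with R2, giving an effective lower resistance R2' = R2·R_L/(R2+R_L) = 0.5974 kΩ.
Now apply the divider: V_out = 4.72 × 0.1616 = 0.7626 V.
(Unloaded it would be 1.57 V; the load pulls it down.)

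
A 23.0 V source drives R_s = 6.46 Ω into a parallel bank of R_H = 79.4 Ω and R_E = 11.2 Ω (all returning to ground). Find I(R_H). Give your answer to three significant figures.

I ≈ 0.175 A

Parallel bank: R_p = 1/(1/79.4 + 1/11.2) = 9.815 Ω.
Node voltage V_A = V_supply · R_p/(R_s + R_p) = 23.0 × 0.6031 = 13.87 V.
Branch current I = V_A/R_H = 13.87/79.4 = 0.1747 A.
(Check via current divider: I_total = 1.413 A; share G_k/ΣG = 0.1236 → same result.)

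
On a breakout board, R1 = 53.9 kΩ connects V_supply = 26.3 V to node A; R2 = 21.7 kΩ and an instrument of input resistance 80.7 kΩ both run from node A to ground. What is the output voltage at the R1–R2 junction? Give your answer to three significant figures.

V_out ≈ 6.33 V

The load sits in parallel with R2, giving an effective lower resistance R2' = R2·R_L/(R2+R_L) = 17.10 kΩ.
Voltage divider with the loaded lower leg: V_out = 26.3 × 17.10/(53.9 + 17.10) = 26.3 × 0.2409 = 6.335 V.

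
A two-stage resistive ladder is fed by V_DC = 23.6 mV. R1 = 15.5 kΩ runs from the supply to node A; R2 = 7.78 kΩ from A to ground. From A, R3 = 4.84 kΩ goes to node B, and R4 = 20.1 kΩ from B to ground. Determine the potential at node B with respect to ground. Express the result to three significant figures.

V_B ≈ 5.26 mV

Node A sees R2 in parallel with the series input of stage 2, R3 + R4 = 24.94 kΩ.
R2 ‖ (R3+R4) = 5.930 kΩ.
V_A = 23.6 × 5.930/(15.5 + 5.930) = 6.531 mV.
Then the unloaded second divider: V_B = V_A × R4/(R3+R4) = 6.531 × 0.8059 = 5.263 mV.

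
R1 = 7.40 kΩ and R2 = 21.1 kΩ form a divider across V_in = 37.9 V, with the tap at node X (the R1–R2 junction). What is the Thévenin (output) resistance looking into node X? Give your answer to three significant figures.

Zeroing V_in shorts the top of R1 to ground, so R_th = R1 ‖ R2 = 5.479 kΩ.

R_th ≈ 5.48 kΩ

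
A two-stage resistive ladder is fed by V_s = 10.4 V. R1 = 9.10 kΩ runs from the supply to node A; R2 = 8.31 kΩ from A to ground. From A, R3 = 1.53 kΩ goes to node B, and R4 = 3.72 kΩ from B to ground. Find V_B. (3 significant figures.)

The second stage (R3 + R4 = 5.250 kΩ) loads node A in parallel with R2.
R2 ‖ (R3+R4) = 3.217 kΩ.
V_A = 10.4 × 3.217/(9.10 + 3.217) = 2.717 V.
Then the unloaded second divider: V_B = V_A × R4/(R3+R4) = 2.717 × 0.7086 = 1.925 V.

V_B ≈ 1.92 V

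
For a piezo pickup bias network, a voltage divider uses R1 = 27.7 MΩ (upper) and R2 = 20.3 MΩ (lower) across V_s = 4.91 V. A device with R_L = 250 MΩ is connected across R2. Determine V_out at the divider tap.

V_out ≈ 1.98 V

The load sits in parallel with R2, giving an effective lower resistance R2' = R2·R_L/(R2+R_L) = 18.78 MΩ.
Voltage divider with the loaded lower leg: V_out = 4.91 × 18.78/(27.7 + 18.78) = 4.91 × 0.4040 = 1.984 V.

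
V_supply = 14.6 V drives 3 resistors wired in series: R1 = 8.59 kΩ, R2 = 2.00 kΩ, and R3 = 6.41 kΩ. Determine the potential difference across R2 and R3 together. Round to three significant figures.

Total series resistance ΣR = 8.59 + 2.00 + 6.41 = 17.00 kΩ.
R_{R2..R3} = 2.00 + 6.41 = 8.410 kΩ.
By the voltage-divider rule, V = 14.6 × 8.410/17.00 = 7.223 V.

V ≈ 7.22 V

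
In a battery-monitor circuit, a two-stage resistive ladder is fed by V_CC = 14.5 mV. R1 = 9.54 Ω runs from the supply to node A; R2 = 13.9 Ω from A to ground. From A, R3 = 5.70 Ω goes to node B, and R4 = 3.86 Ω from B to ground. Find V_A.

V_A ≈ 5.40 mV

Node A sees R2 in parallel with the series input of stage 2, R3 + R4 = 9.560 Ω.
R2 ‖ (R3+R4) = 5.664 Ω.
V_A = 14.5 × 5.664/(9.54 + 5.664) = 5.402 mV.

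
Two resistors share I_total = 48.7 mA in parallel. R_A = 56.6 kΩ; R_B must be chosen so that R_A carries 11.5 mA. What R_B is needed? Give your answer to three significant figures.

The fraction through R_A equals R_B/(R_A+R_B).
11.5/48.7 = R_B/(R_A + R_B) → R_B = R_A · (0.2361)/(1 − 0.2361) = 56.6 × 0.3091 = 17.50 kΩ.

R_B ≈ 17.5 kΩ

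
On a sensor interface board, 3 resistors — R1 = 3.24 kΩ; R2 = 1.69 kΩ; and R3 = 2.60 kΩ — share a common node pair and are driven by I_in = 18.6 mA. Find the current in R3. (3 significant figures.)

ΣG = 1/3.24 + 1/1.69 + 1/2.60 = 1.285.
R3 takes the fraction G_k/ΣG = 0.3846/1.285 = 0.2993, so I = 18.6 × 0.2993 = 5.567 mA.

I ≈ 5.57 mA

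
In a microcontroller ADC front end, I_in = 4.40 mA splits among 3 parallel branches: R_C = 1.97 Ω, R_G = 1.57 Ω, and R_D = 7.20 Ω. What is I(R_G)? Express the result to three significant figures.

I ≈ 2.18 mA

ΣG = 1/1.97 + 1/1.57 + 1/7.20 = 1.283.
By the current-divider rule, I = I_in · G_k/ΣG = 4.40 × 0.4963 = 2.184 mA.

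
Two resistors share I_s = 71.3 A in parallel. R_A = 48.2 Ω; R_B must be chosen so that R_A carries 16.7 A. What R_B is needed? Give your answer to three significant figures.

R_B ≈ 14.7 Ω

Two-branch current divider: I_A = I_s · R_B/(R_A + R_B).
16.7/71.3 = R_B/(R_A + R_B) → R_B = R_A · (0.2342)/(1 − 0.2342) = 48.2 × 0.3059 = 14.74 Ω.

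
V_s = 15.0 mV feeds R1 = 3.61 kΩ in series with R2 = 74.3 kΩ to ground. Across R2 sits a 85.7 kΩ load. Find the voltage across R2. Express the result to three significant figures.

R2 ‖ R_L = (74.3 × 85.7)/(74.3 + 85.7) = 39.80 kΩ.
Voltage divider with the loaded lower leg: V_out = 15.0 × 39.80/(3.61 + 39.80) = 15.0 × 0.9168 = 13.75 mV.

V_out ≈ 13.8 mV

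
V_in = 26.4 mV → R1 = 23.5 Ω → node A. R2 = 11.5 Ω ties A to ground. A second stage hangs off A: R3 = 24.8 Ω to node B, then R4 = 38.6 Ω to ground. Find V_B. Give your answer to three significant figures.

V_B ≈ 4.71 mV

Node A sees R2 in parallel with the series input of stage 2, R3 + R4 = 63.40 Ω.
Effective lower resistance at A: R2 ‖ 63.40 = 9.734 Ω.
So V_A = 26.4 × 0.2929 = 7.733 mV.
Then the unloaded second divider: V_B = V_A × R4/(R3+R4) = 7.733 × 0.6088 = 4.708 mV.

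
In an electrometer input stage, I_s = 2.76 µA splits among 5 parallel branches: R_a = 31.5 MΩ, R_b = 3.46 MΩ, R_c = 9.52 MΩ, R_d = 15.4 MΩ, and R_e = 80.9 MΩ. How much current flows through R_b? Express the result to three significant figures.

I ≈ 1.59 µA

Conductances: ΣG = 1/31.5 + 1/3.46 + 1/9.52 + 1/15.4 + 1/80.9 = 0.5031 (1/MΩ).
Current divider: I(R_b) = I_s · G_k/ΣG = 2.76 × (0.2890/0.5031) = 2.76 × 0.5745 = 1.586 µA.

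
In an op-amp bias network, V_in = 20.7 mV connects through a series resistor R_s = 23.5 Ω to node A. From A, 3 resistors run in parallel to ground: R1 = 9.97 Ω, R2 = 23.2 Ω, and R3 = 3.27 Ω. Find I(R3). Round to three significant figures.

I ≈ 0.548 mA

Parallel bank: R_p = 1/(1/9.97 + 1/23.2 + 1/3.27) = 2.226 Ω.
Node voltage V_A = V_in · R_p/(R_s + R_p) = 20.7 × 0.08653 = 1.791 mV.
I(R3) = V_A / R3 = 1.791/3.27 = 0.5478 mA.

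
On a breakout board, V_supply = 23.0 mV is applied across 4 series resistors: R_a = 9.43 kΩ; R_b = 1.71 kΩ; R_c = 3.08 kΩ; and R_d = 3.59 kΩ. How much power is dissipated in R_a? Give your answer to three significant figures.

P ≈ 15.7 nW

Series current I = V_supply/ΣR = 23.0/17.81 = 1.291 µA.
V(R_a) = I·R = 12.18 mV; P = V·I = 12.18 × 1.291 = 15.73 nW.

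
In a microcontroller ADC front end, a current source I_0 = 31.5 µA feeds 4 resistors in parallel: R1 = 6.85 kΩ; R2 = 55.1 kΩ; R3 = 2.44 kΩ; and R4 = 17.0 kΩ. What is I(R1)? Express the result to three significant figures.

ΣG = 1/6.85 + 1/55.1 + 1/2.44 + 1/17.0 = 0.6328.
Current divider: I(R1) = I_0 · G_k/ΣG = 31.5 × (0.1460/0.6328) = 31.5 × 0.2307 = 7.267 µA.

I ≈ 7.27 µA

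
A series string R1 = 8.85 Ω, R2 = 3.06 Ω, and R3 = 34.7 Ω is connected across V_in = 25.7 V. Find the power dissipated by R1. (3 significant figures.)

Series current I = V_in/ΣR = 25.7/46.61 = 0.5514 A.
P(R1) = I²·R1 = (0.5514)² × 8.85 = 2.691 W.

P ≈ 2.69 W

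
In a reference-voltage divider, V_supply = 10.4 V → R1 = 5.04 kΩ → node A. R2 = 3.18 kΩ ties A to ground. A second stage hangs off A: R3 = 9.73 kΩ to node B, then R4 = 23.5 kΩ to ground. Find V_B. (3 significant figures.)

V_B ≈ 2.69 V

The second stage (R3 + R4 = 33.23 kΩ) loads node A in parallel with R2.
R2 ‖ (R3+R4) = 2.902 kΩ.
So V_A = 10.4 × 0.3654 = 3.800 V.
V_B = V_A × 0.7072 = 2.688 V.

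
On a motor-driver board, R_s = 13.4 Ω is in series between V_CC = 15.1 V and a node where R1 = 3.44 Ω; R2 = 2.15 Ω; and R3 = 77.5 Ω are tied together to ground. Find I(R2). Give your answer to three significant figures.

I ≈ 0.621 A

Combine the parallel branches: R_p = (1/3.44 + 1/2.15 + 1/77.5)⁻¹ = 1.301 Ω.
V_A = 15.1 × 1.301/14.70 = 1.336 V.
Branch current I = V_A/R2 = 1.336/2.15 = 0.6215 A.
(Check via current divider: I_total = 1.027 A; share G_k/ΣG = 0.6051 → same result.)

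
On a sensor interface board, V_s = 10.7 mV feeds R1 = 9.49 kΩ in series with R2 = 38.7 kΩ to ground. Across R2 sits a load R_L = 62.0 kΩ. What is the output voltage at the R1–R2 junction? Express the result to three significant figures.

The load sits in parallel with R2, giving an effective lower resistance R2' = R2·R_L/(R2+R_L) = 23.83 kΩ.
Voltage divider with the loaded lower leg: V_out = 10.7 × 23.83/(9.49 + 23.83) = 10.7 × 0.7152 = 7.652 mV.
(Unloaded it would be 8.59 mV; the load pulls it down.)

V_out ≈ 7.65 mV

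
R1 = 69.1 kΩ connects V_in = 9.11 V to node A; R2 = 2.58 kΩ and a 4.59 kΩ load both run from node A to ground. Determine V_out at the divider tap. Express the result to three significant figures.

V_out ≈ 0.213 V

First combine the lower leg with the load: R2 ‖ R_L = 1.652 kΩ.
Then V_out = V_in · R2'/(R1 + R2') = 9.11 × 1.652/70.75 = 0.2127 V.
(Unloaded it would be 0.328 V; the load pulls it down.)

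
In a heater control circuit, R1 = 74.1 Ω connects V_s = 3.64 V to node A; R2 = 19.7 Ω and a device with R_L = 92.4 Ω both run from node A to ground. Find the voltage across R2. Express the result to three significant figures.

The load sits in parallel with R2, giving an effective lower resistance R2' = R2·R_L/(R2+R_L) = 16.24 Ω.
Voltage divider with the loaded lower leg: V_out = 3.64 × 16.24/(74.1 + 16.24) = 3.64 × 0.1797 = 0.6543 V.
(Unloaded it would be 0.764 V; the load pulls it down.)

V_out ≈ 0.654 V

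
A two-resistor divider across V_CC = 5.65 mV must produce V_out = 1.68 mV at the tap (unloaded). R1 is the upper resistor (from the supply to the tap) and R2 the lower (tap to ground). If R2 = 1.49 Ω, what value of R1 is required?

R1 ≈ 3.52 Ω

The divider ratio is R2/(R1+R2) = 1.68/5.65 = 0.2973.
Rearranging, R1 = R2·(1−k)/k = 1.49 × 2.363 = 3.521 Ω.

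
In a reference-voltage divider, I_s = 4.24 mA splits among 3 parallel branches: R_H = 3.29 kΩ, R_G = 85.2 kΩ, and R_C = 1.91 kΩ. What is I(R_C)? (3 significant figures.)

ΣG = 1/3.29 + 1/85.2 + 1/1.91 = 0.8392.
By the current-divider rule, I = I_s · G_k/ΣG = 4.24 × 0.6238 = 2.645 mA.

I ≈ 2.65 mA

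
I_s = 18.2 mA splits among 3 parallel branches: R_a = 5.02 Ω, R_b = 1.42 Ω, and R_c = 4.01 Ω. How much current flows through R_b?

ΣG = 1/5.02 + 1/1.42 + 1/4.01 = 1.153.
R_b takes the fraction G_k/ΣG = 0.7042/1.153 = 0.6109, so I = 18.2 × 0.6109 = 11.12 mA.

I ≈ 11.1 mA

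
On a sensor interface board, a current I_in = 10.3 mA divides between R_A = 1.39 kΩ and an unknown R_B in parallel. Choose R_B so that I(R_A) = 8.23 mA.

R_B ≈ 5.53 kΩ

Two-branch current divider: I_A = I_in · R_B/(R_A + R_B).
8.23/10.3 = R_B/(R_A + R_B) → R_B = R_A · (0.7990)/(1 − 0.7990) = 1.39 × 3.976 = 5.526 kΩ.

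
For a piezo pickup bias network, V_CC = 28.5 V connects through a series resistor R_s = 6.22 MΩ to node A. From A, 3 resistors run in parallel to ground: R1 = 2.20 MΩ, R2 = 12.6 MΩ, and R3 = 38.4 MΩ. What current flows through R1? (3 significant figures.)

I ≈ 2.89 µA

Combine the parallel branches: R_p = (1/2.20 + 1/12.6 + 1/38.4)⁻¹ = 1.786 MΩ.
V_A by voltage divider: V_A = 28.5 × 1.786/(6.22 + 1.786) = 6.357 V.
Branch current I = V_A/R1 = 6.357/2.20 = 2.890 µA.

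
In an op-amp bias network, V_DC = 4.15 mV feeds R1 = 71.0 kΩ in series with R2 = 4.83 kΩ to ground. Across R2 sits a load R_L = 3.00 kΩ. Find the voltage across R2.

V_out ≈ 0.105 mV

First combine the lower leg with the load: R2 ‖ R_L = 1.851 kΩ.
Then V_out = V_DC · R2'/(R1 + R2') = 4.15 × 1.851/72.85 = 0.1054 mV.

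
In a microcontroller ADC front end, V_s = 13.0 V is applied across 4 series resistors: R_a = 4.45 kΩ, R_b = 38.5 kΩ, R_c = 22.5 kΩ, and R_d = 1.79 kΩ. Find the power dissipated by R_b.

ΣR = 67.24 kΩ → I = 13.0/67.24 = 0.1933 mA.
P = I²R = 0.03738 × 38.5 = 1.439 mW.

P ≈ 1.44 mW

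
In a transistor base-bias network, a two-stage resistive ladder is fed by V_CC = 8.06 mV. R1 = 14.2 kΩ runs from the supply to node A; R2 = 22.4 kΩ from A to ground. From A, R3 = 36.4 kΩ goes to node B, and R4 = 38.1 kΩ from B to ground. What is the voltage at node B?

V_B ≈ 2.26 mV

Node A sees R2 in parallel with the series input of stage 2, R3 + R4 = 74.50 kΩ.
Effective lower resistance at A: R2 ‖ 74.50 = 17.22 kΩ.
So V_A = 8.06 × 0.5481 = 4.418 mV.
Stage 2 is unloaded, so V_B = V_A · R4/(R3+R4) = 4.418 × 38.1/74.50 = 2.259 mV.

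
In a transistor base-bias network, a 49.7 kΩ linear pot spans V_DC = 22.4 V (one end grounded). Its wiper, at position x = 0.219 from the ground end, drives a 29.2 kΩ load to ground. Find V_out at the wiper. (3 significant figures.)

Lower segment x·R_p = 10.88 kΩ; upper segment (1−x)·R_p = 38.82 kΩ.
Lower segment in parallel with the load: 10.88 ‖ 29.2 = 7.929 kΩ.
Loaded-divider output: V_out = 22.4 × 0.1696 = 3.799 V.

V_out ≈ 3.80 V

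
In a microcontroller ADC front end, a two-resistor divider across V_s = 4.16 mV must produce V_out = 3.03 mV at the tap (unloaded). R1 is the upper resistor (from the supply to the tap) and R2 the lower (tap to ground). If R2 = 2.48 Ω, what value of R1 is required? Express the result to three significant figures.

The divider ratio is R2/(R1+R2) = 3.03/4.16 = 0.7284.
Rearranging, R1 = R2·(1−k)/k = 2.48 × 0.3729 = 0.9249 Ω.

R1 ≈ 0.925 Ω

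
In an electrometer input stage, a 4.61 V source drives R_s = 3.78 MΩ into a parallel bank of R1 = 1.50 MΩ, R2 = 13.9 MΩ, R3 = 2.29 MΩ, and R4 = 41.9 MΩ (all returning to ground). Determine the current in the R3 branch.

Parallel bank: R_p = 1/(1/1.50 + 1/13.9 + 1/2.29 + 1/41.9) = 0.8339 MΩ.
Node voltage V_A = V_supply · R_p/(R_s + R_p) = 4.61 × 0.1807 = 0.8332 V.
I(R3) = V_A / R3 = 0.8332/2.29 = 0.3638 µA.

I ≈ 0.364 µA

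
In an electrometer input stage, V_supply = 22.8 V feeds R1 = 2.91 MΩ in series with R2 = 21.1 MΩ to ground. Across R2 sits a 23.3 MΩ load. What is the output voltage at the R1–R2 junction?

V_out ≈ 18.1 V

The load sits in parallel with R2, giving an effective lower resistance R2' = R2·R_L/(R2+R_L) = 11.07 MΩ.
Now apply the divider: V_out = 22.8 × 0.7919 = 18.06 V.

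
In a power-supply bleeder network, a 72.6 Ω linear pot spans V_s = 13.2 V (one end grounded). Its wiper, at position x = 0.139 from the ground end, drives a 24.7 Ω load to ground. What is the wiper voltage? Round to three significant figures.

V_out ≈ 1.36 V

The pot divides into 62.51 Ω above the wiper and 10.09 Ω below.
R_L loads the lower segment: effective lower R = 7.164 Ω.
Loaded-divider output: V_out = 13.2 × 0.1028 = 1.357 V.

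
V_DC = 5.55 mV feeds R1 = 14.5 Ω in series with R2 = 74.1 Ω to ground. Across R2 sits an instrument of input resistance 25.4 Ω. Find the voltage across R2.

The load sits in parallel with R2, giving an effective lower resistance R2' = R2·R_L/(R2+R_L) = 18.92 Ω.
Voltage divider with the loaded lower leg: V_out = 5.55 × 18.92/(14.5 + 18.92) = 5.55 × 0.5661 = 3.142 mV.
(Unloaded it would be 4.64 mV; the load pulls it down.)

V_out ≈ 3.14 mV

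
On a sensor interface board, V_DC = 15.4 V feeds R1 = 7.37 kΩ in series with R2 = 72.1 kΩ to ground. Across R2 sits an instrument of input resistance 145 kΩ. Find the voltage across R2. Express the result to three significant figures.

R2 ‖ R_L = (72.1 × 145)/(72.1 + 145) = 48.16 kΩ.
Now apply the divider: V_out = 15.4 × 0.8673 = 13.36 V.

V_out ≈ 13.4 V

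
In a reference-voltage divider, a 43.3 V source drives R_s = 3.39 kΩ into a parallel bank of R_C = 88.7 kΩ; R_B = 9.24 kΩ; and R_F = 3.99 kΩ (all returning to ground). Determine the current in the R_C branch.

Equivalent of the parallel group: R_p = 2.702 kΩ.
Node voltage V_A = V_CC · R_p/(R_s + R_p) = 43.3 × 0.4435 = 19.20 V.
I(R_C) = V_A / R_C = 19.20/88.7 = 0.2165 mA.
(Equivalently: I_total = 7.108 mA, then current-divider fraction G_k/ΣG = 0.03046.)

I ≈ 0.217 mA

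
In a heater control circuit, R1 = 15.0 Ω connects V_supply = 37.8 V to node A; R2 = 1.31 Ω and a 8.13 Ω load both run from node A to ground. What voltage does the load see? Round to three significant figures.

R2 ‖ R_L = (1.31 × 8.13)/(1.31 + 8.13) = 1.128 Ω.
Voltage divider with the loaded lower leg: V_out = 37.8 × 1.128/(15.0 + 1.128) = 37.8 × 0.06995 = 2.644 V.

V_out ≈ 2.64 V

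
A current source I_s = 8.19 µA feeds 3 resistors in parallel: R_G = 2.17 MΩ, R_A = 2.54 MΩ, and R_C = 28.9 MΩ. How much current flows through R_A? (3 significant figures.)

I ≈ 3.63 µA

Total conductance ΣG = 1/2.17 + 1/2.54 + 1/28.9 = 0.8891 (units of 1/MΩ).
By the current-divider rule, I = I_s · G_k/ΣG = 8.19 × 0.4428 = 3.626 µA.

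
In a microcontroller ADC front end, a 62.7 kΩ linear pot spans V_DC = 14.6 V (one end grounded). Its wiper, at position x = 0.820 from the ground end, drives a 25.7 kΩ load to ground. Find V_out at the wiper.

V_out ≈ 8.80 V

Lower segment x·R_p = 51.41 kΩ; upper segment (1−x)·R_p = 11.29 kΩ.
R_L loads the lower segment: effective lower R = 17.13 kΩ.
V_out = 14.6 × 17.13/(11.29 + 17.13) = 8.802 V.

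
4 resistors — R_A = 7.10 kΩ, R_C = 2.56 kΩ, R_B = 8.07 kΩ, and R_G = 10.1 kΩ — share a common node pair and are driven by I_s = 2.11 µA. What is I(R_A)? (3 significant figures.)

I ≈ 0.394 µA

ΣG = 1/7.10 + 1/2.56 + 1/8.07 + 1/10.1 = 0.7544.
Current divider: I(R_A) = I_s · G_k/ΣG = 2.11 × (0.1408/0.7544) = 2.11 × 0.1867 = 0.3939 µA.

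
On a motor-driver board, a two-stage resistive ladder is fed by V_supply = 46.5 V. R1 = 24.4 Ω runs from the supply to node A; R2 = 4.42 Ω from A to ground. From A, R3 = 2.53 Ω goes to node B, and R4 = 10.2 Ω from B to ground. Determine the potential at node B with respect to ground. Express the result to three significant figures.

V_B ≈ 4.42 V

Node A sees R2 in parallel with the series input of stage 2, R3 + R4 = 12.73 Ω.
R2 ‖ (R3+R4) = 3.281 Ω.
So V_A = 46.5 × 0.1185 = 5.511 V.
Then the unloaded second divider: V_B = V_A × R4/(R3+R4) = 5.511 × 0.8013 = 4.416 V.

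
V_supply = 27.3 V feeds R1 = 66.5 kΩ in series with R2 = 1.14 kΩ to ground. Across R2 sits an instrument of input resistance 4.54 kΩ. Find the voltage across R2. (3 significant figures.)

The load sits in parallel with R2, giving an effective lower resistance R2' = R2·R_L/(R2+R_L) = 0.9112 kΩ.
Then V_out = V_supply · R2'/(R1 + R2') = 27.3 × 0.9112/67.41 = 0.3690 V.

V_out ≈ 0.369 V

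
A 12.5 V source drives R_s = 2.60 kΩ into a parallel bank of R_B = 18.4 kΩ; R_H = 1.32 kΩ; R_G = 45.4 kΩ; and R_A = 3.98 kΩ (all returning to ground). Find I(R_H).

I ≈ 2.48 mA

Combine the parallel branches: R_p = (1/18.4 + 1/1.32 + 1/45.4 + 1/3.98)⁻¹ = 0.9215 kΩ.
Node voltage V_A = V_CC · R_p/(R_s + R_p) = 12.5 × 0.2617 = 3.271 V.
Branch current I = V_A/R_H = 3.271/1.32 = 2.478 mA.
(Equivalently: I_total = 3.550 mA, then current-divider fraction G_k/ΣG = 0.6981.)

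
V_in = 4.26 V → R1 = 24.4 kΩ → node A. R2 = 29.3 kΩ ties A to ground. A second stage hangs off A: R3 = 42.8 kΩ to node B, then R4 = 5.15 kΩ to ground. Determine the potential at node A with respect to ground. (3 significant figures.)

The second stage (R3 + R4 = 47.95 kΩ) loads node A in parallel with R2.
Effective lower resistance at A: R2 ‖ 47.95 = 18.19 kΩ.
First divider: V_A = V_in · 18.19/(24.4 + 18.19) = 1.819 V.

V_A ≈ 1.82 V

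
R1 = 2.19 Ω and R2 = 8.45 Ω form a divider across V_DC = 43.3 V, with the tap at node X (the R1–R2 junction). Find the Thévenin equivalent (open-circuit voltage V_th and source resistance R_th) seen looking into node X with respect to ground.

V_th ≈ 34.4 V, R_th ≈ 1.74 Ω

Open-circuit (no load on X): V_th = V_DC · R2/(R1 + R2) = 43.3 × 8.45/(2.190 + 8.45) = 34.39 V.
Looking into X with the source shorted: R_th = R1·R2/(R1+R2) = 2.190 × 8.45/10.64 = 1.739 Ω.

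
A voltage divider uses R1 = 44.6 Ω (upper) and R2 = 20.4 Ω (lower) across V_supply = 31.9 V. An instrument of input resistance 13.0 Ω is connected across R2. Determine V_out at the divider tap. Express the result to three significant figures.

The load sits in parallel with R2, giving an effective lower resistance R2' = R2·R_L/(R2+R_L) = 7.940 Ω.
Then V_out = V_supply · R2'/(R1 + R2') = 31.9 × 7.940/52.54 = 4.821 V.
(Unloaded it would be 10.0 V; the load pulls it down.)

V_out ≈ 4.82 V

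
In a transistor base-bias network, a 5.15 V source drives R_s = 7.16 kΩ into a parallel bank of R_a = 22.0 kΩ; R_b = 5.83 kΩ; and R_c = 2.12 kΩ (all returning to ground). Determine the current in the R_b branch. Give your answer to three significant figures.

I ≈ 0.149 mA

Equivalent of the parallel group: R_p = 1.452 kΩ.
V_A by voltage divider: V_A = 5.15 × 1.452/(7.16 + 1.452) = 0.8683 V.
Branch current I = V_A/R_b = 0.8683/5.83 = 0.1489 mA.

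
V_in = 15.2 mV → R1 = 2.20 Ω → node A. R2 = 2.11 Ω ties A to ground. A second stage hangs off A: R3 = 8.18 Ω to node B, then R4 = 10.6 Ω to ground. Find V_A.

V_A ≈ 7.04 mV

Looking into the second stage from A: R3 + R4 = 18.78 Ω appears in parallel with R2.
Effective lower resistance at A: R2 ‖ 18.78 = 1.897 Ω.
First divider: V_A = V_in · 1.897/(2.20 + 1.897) = 7.038 mV.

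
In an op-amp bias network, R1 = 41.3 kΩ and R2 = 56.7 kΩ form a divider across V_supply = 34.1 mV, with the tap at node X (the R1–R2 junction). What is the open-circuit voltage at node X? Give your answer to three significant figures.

V_th ≈ 19.7 mV

With X open, the divider is unloaded: V_th = 34.1 × 56.7/98.00 = 19.73 mV.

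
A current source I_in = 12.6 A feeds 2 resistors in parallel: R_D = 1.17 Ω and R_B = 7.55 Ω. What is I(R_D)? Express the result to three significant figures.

I ≈ 10.9 A

With just two branches, the current splits inversely with resistance.
So I = 12.6 × 7.55/8.720 = 10.91 A.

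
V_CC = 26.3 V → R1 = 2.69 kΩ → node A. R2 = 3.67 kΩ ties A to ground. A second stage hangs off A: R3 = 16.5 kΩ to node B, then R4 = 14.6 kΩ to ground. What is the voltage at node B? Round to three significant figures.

V_B ≈ 6.79 V

Looking into the second stage from A: R3 + R4 = 31.10 kΩ appears in parallel with R2.
R2 ‖ (R3+R4) = 3.283 kΩ.
So V_A = 26.3 × 0.5496 = 14.45 V.
Then the unloaded second divider: V_B = V_A × R4/(R3+R4) = 14.45 × 0.4695 = 6.786 V.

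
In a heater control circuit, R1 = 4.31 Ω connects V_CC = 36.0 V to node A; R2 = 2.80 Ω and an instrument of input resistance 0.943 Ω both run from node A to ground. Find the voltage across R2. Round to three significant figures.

First combine the lower leg with the load: R2 ‖ R_L = 0.7054 Ω.
Then V_out = V_CC · R2'/(R1 + R2') = 36.0 × 0.7054/5.015 = 5.063 V.
(Unloaded it would be 14.2 V; the load pulls it down.)

V_out ≈ 5.06 V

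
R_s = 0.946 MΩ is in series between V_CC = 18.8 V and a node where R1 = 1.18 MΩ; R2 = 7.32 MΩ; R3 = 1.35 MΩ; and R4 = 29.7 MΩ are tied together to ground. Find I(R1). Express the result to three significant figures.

Equivalent of the parallel group: R_p = 0.5687 MΩ.
V_A by voltage divider: V_A = 18.8 × 0.5687/(0.946 + 0.5687) = 7.058 V.
I(R1) = V_A / R1 = 7.058/1.18 = 5.982 µA.
(Equivalently: I_total = 12.41 µA, then current-divider fraction G_k/ΣG = 0.4819.)

I ≈ 5.98 µA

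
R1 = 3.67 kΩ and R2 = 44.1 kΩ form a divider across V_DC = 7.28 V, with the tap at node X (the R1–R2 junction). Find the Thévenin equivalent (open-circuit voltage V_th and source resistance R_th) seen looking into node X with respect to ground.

With X open, the divider is unloaded: V_th = 7.28 × 44.1/47.77 = 6.721 V.
Zeroing V_DC shorts the top of R1 to ground, so R_th = R1 ‖ R2 = 3.388 kΩ.

V_th ≈ 6.72 V, R_th ≈ 3.39 kΩ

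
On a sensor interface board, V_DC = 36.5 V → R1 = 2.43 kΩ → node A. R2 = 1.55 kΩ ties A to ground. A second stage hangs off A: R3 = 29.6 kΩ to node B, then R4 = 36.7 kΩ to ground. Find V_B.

V_B ≈ 7.76 V

Node A sees R2 in parallel with the series input of stage 2, R3 + R4 = 66.30 kΩ.
Effective lower resistance at A: R2 ‖ 66.30 = 1.515 kΩ.
First divider: V_A = V_DC · 1.515/(2.43 + 1.515) = 14.01 V.
Stage 2 is unloaded, so V_B = V_A · R4/(R3+R4) = 14.01 × 36.7/66.30 = 7.758 V.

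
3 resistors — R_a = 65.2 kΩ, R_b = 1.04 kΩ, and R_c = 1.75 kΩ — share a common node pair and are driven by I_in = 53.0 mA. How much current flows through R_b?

Total conductance ΣG = 1/65.2 + 1/1.04 + 1/1.75 = 1.548 (units of 1/kΩ).
By the current-divider rule, I = I_in · G_k/ΣG = 53.0 × 0.6210 = 32.91 mA.

I ≈ 32.9 mA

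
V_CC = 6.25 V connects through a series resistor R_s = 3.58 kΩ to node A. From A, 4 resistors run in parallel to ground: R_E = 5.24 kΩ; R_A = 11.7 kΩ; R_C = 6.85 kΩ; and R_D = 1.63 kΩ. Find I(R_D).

Parallel bank: R_p = 1/(1/5.24 + 1/11.7 + 1/6.85 + 1/1.63) = 0.9654 kΩ.
Node voltage V_A = V_CC · R_p/(R_s + R_p) = 6.25 × 0.2124 = 1.327 V.
Branch current I = V_A/R_D = 1.327/1.63 = 0.8144 mA.

I ≈ 0.814 mA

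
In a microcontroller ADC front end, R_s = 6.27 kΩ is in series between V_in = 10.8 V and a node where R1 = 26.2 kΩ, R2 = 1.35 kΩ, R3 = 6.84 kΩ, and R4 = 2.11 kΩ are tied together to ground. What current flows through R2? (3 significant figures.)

Combine the parallel branches: R_p = (1/26.2 + 1/1.35 + 1/6.84 + 1/2.11)⁻¹ = 0.7148 kΩ.
Node voltage V_A = V_in · R_p/(R_s + R_p) = 10.8 × 0.1023 = 1.105 V.
I(R2) = V_A / R2 = 1.105/1.35 = 0.8187 mA.

I ≈ 0.819 mA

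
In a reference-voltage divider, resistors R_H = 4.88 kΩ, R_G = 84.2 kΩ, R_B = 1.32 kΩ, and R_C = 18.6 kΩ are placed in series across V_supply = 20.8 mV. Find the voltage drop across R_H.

V ≈ 0.931 mV

Total series resistance ΣR = 4.88 + 84.2 + 1.32 + 18.6 = 109.0 kΩ.
By the voltage-divider rule, V = 20.8 × 4.880/109.0 = 0.9312 mV.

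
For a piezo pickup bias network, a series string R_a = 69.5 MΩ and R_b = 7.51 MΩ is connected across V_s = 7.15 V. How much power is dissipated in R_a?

Series current I = V_s/ΣR = 7.15/77.01 = 0.09285 µA.
P = I²R = 0.008620 × 69.5 = 0.5991 µW.

P ≈ 0.599 µW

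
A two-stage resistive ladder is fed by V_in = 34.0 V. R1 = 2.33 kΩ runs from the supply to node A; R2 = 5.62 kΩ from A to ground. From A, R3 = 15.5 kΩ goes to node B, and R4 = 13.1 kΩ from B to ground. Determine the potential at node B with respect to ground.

The second stage (R3 + R4 = 28.60 kΩ) loads node A in parallel with R2.
R2 ‖ (R3+R4) = 4.697 kΩ.
V_A = 34.0 × 4.697/(2.33 + 4.697) = 22.73 V.
Stage 2 is unloaded, so V_B = V_A · R4/(R3+R4) = 22.73 × 13.1/28.60 = 10.41 V.

V_B ≈ 10.4 V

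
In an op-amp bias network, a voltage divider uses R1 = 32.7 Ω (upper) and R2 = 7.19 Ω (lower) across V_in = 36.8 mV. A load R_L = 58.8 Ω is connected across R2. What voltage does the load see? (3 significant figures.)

V_out ≈ 6.03 mV

The load sits in parallel with R2, giving an effective lower resistance R2' = R2·R_L/(R2+R_L) = 6.407 Ω.
Now apply the divider: V_out = 36.8 × 0.1638 = 6.029 mV.
(Unloaded it would be 6.63 mV; the load pulls it down.)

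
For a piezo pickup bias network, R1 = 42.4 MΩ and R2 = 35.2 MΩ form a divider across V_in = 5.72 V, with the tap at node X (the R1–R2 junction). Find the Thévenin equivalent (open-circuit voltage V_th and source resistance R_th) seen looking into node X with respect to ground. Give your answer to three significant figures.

V_th ≈ 2.59 V, R_th ≈ 19.2 MΩ

V_th is the unloaded tap voltage: V_in · R2/(R1+R2) = 5.72 × 0.4536 = 2.595 V.
Zeroing V_in shorts the top of R1 to ground, so R_th = R1 ‖ R2 = 19.23 MΩ.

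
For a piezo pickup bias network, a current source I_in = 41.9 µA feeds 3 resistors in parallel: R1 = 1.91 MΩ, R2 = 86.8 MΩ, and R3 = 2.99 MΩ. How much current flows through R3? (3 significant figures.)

Total conductance ΣG = 1/1.91 + 1/86.8 + 1/2.99 = 0.8695 (units of 1/MΩ).
R3 takes the fraction G_k/ΣG = 0.3344/0.8695 = 0.3846, so I = 41.9 × 0.3846 = 16.12 µA.

I ≈ 16.1 µA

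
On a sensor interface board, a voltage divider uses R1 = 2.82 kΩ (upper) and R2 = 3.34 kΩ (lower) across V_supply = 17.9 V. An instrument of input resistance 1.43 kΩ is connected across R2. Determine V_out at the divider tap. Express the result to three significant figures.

First combine the lower leg with the load: R2 ‖ R_L = 1.001 kΩ.
Now apply the divider: V_out = 17.9 × 0.2620 = 4.690 V.

V_out ≈ 4.69 V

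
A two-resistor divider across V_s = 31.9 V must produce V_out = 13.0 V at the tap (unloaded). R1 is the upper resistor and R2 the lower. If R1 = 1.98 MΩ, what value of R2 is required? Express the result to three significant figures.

The divider ratio is R2/(R1+R2) = 13.0/31.9 = 0.4075.
R2 = R1 · 0.4075/(1 − 0.4075) = 1.362 MΩ.

R2 ≈ 1.36 MΩ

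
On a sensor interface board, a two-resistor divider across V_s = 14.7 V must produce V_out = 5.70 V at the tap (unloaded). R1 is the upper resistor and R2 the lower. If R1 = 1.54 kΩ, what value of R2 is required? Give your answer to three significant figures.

V_out/V_s = R2/(R1+R2) = 0.3878.
Rearranging, R2 = R1·k/(1−k) = 1.54 × 0.6333 = 0.9753 kΩ.

R2 ≈ 0.975 kΩ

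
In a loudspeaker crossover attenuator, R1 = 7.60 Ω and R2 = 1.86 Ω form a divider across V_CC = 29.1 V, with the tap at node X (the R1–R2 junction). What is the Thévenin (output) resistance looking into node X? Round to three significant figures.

R_th ≈ 1.49 Ω

Zeroing V_CC shorts the top of R1 to ground, so R_th = R1 ‖ R2 = 1.494 Ω.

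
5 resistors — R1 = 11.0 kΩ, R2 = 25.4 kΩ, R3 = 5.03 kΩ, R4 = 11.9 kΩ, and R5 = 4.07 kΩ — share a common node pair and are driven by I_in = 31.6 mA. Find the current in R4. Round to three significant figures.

I ≈ 4.03 mA

Total conductance ΣG = 1/11.0 + 1/25.4 + 1/5.03 + 1/11.9 + 1/4.07 = 0.6588 (units of 1/kΩ).
By the current-divider rule, I = I_in · G_k/ΣG = 31.6 × 0.1276 = 4.031 mA.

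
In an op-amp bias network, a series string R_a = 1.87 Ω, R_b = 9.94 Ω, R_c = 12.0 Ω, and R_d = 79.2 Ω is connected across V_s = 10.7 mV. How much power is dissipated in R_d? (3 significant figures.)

P ≈ 0.855 µW

The common current is I = 10.7/103.0 = 0.1039 mA.
P(R_d) = I²·R_d = (0.1039)² × 79.2 = 0.8545 µW.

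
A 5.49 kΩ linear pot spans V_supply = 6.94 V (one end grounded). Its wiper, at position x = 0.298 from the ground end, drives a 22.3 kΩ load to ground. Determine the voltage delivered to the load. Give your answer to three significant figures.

V_out ≈ 1.97 V

Split the track: R_lower = x·R_p = 1.636 kΩ, R_upper = (1−x)·R_p = 3.854 kΩ.
Lower segment in parallel with the load: 1.636 ‖ 22.3 = 1.524 kΩ.
V_out = 6.94 × 1.524/(3.854 + 1.524) = 1.967 V.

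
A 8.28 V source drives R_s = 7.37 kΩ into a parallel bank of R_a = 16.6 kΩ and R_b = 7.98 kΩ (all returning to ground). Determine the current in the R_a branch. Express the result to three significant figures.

I ≈ 0.211 mA

Equivalent of the parallel group: R_p = 5.389 kΩ.
V_A = 8.28 × 5.389/12.76 = 3.497 V.
Branch current I = V_A/R_a = 3.497/16.6 = 0.2107 mA.
(Check via current divider: I_total = 0.6489 mA; share G_k/ΣG = 0.3247 → same result.)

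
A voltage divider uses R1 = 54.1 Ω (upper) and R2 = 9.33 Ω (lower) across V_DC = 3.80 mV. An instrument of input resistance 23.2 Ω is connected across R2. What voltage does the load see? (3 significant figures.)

V_out ≈ 0.416 mV

R2 ‖ R_L = (9.33 × 23.2)/(9.33 + 23.2) = 6.654 Ω.
Voltage divider with the loaded lower leg: V_out = 3.80 × 6.654/(54.1 + 6.654) = 3.80 × 0.1095 = 0.4162 mV.
(Unloaded it would be 0.559 mV; the load pulls it down.)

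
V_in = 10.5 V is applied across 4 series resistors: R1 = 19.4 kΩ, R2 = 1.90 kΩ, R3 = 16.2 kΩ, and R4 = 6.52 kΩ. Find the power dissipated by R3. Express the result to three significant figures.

Series current I = V_in/ΣR = 10.5/44.02 = 0.2385 mA.
P = I²R = 0.05690 × 16.2 = 0.9217 mW.

P ≈ 0.922 mW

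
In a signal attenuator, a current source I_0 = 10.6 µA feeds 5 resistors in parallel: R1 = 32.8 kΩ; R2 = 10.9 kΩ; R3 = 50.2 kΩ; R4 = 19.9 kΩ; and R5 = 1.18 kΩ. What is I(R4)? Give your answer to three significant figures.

Conductances: ΣG = 1/32.8 + 1/10.9 + 1/50.2 + 1/19.9 + 1/1.18 = 1.040 (1/kΩ).
By the current-divider rule, I = I_0 · G_k/ΣG = 10.6 × 0.04833 = 0.5122 µA.

I ≈ 0.512 µA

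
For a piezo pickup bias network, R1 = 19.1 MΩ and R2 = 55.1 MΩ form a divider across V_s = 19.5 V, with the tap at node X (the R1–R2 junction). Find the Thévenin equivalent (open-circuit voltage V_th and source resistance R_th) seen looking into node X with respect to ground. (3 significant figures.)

V_th is the unloaded tap voltage: V_s · R2/(R1+R2) = 19.5 × 0.7426 = 14.48 V.
Looking into X with the source shorted: R_th = R1·R2/(R1+R2) = 19.10 × 55.1/74.20 = 14.18 MΩ.

V_th ≈ 14.5 V, R_th ≈ 14.2 MΩ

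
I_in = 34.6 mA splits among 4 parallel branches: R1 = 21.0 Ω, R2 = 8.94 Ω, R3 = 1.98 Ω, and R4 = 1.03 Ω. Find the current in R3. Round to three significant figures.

Conductances: ΣG = 1/21.0 + 1/8.94 + 1/1.98 + 1/1.03 = 1.635 (1/Ω).
By the current-divider rule, I = I_in · G_k/ΣG = 34.6 × 0.3088 = 10.69 mA.

I ≈ 10.7 mA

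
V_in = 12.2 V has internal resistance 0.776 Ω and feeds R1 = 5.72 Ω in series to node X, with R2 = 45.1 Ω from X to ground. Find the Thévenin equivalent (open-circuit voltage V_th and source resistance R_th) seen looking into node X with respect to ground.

V_th ≈ 10.7 V, R_th ≈ 5.68 Ω

R1' = 0.776 + 5.72 = 6.496 Ω (source resistance + R1).
V_th is the unloaded tap voltage: V_in · R2/(R1'+R2) = 12.2 × 0.8741 = 10.66 V.
With V_in suppressed (replaced by a short), R_th = R1' ‖ R2 = (6.496 × 45.1)/(6.496 + 45.1) = 5.678 Ω.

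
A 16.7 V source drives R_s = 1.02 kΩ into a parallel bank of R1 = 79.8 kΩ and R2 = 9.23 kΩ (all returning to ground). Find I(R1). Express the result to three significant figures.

Equivalent of the parallel group: R_p = 8.273 kΩ.
V_A by voltage divider: V_A = 16.7 × 8.273/(1.02 + 8.273) = 14.87 V.
Branch current I = V_A/R1 = 14.87/79.8 = 0.1863 mA.

I ≈ 0.186 mA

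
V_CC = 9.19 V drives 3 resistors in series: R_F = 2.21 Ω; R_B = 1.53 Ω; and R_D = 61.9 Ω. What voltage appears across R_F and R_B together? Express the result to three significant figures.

ΣR = 2.21 + 1.53 + 61.9 = 65.64 Ω.
R_{R_F..R_B} = 2.21 + 1.53 = 3.740 Ω.
V = V_CC · R/ΣR = 9.19 × 0.05698 = 0.5236 V.

V ≈ 0.524 V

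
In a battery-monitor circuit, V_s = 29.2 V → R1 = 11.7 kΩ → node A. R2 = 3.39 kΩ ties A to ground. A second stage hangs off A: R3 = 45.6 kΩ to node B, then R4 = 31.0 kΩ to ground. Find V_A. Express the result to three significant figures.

Looking into the second stage from A: R3 + R4 = 76.60 kΩ appears in parallel with R2.
Effective lower resistance at A: R2 ‖ 76.60 = 3.246 kΩ.
V_A = 29.2 × 3.246/(11.7 + 3.246) = 6.342 V.

V_A ≈ 6.34 V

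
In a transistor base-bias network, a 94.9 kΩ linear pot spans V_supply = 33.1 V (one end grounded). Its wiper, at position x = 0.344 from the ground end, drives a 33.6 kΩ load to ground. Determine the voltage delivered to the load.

V_out ≈ 6.95 V

Lower segment x·R_p = 32.65 kΩ; upper segment (1−x)·R_p = 62.25 kΩ.
R_L loads the lower segment: effective lower R = 16.56 kΩ.
V_out = 33.1 × 16.56/(62.25 + 16.56) = 6.954 V.
(Unloaded: V_out = x·V_supply = 11.4 V.)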